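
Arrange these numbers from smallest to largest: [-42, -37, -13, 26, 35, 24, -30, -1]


Original list: [-42, -37, -13, 26, 35, 24, -30, -1]
Repeatedly take the smallest remaining element:
  Remaining [-42, -37, -13, 26, 35, 24, -30, -1] -> smallest is -42
  Remaining [-37, -13, 26, 35, 24, -30, -1] -> smallest is -37
  Remaining [-13, 26, 35, 24, -30, -1] -> smallest is -30
  Remaining [-13, 26, 35, 24, -1] -> smallest is -13
  Remaining [26, 35, 24, -1] -> smallest is -1
  Remaining [26, 35, 24] -> smallest is 24
  Remaining [26, 35] -> smallest is 26
  Remaining [35] -> smallest is 35
Collecting the picks in order gives the sorted list.
Final answer: [-42, -37, -30, -13, -1, 24, 26, 35]


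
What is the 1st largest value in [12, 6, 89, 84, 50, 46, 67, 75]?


Sort descending: [89, 84, 75, 67, 50, 46, 12, 6]
The 1st element (1-indexed) is at index 0.
Value = 89
Final answer: 89


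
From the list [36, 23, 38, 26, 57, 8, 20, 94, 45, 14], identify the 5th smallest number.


Sort ascending: [8, 14, 20, 23, 26, 36, 38, 45, 57, 94]
The 5th element (1-indexed) is at index 4.
Value = 26
Final answer: 26


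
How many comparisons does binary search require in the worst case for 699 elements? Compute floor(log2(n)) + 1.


Binary search halves the search space each step.
Maximum comparisons = floor(log2(699)) + 1
log2(699) = 9.4491
floor(log2(699)) = 9, so 9 + 1 = 10
Final answer: 10


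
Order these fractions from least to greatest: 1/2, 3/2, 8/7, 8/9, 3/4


Convert to decimal for comparison:
  1/2 = 0.5
  3/2 = 1.5
  8/7 = 1.1429
  8/9 = 0.8889
  3/4 = 0.75
Decimals in increasing order: 0.5 < 0.75 < 0.8889 < 1.1429 < 1.5
Writing each back as its fraction gives the sorted order.
Final answer: 1/2, 3/4, 8/9, 8/7, 3/2


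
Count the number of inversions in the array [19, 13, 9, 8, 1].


For each element, count the later elements that are smaller than it:
  19 (index 0): smaller elements after it = [13, 9, 8, 1] -> 4
  13 (index 1): smaller elements after it = [9, 8, 1] -> 3
  9 (index 2): smaller elements after it = [8, 1] -> 2
  8 (index 3): smaller elements after it = [1] -> 1
Total inversions = 4 + 3 + 2 + 1 = 10
Final answer: 10


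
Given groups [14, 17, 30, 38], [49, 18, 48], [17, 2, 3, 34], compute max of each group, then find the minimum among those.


Find max of each group:
  Group 1: [14, 17, 30, 38] -> max = 38
  Group 2: [49, 18, 48] -> max = 49
  Group 3: [17, 2, 3, 34] -> max = 34
Maxes: [38, 49, 34]
Minimum of maxes = 34
Final answer: 34


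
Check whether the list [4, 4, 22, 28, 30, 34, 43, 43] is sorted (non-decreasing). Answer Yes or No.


Check consecutive pairs:
  4 <= 4? True
  4 <= 22? True
  22 <= 28? True
  28 <= 30? True
  30 <= 34? True
  34 <= 43? True
  43 <= 43? True
Every consecutive pair is in order, so the list is non-decreasing.
Final answer: Yes


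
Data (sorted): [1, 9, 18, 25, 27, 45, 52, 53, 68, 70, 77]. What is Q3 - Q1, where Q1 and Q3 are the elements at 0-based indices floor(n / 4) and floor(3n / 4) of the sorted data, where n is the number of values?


The data has n = 11 elements.
Q1 index = floor(11 / 4) = floor(2.75) = 2; Q3 index = floor(3 * 11 / 4) = floor(8.25) = 8
Q1 = element at index 2 = 18
Q3 = element at index 8 = 68
IQR = 68 - 18 = 50
Final answer: 50


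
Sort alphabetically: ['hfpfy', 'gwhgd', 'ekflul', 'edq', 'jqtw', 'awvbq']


Compare strings character by character (the first differing letter decides):
  'awvbq' < 'edq' since 'a' < 'e' at position 1
  'edq' < 'ekflul' since 'd' < 'k' at position 2
  'ekflul' < 'gwhgd' since 'e' < 'g' at position 1
  'gwhgd' < 'hfpfy' since 'g' < 'h' at position 1
  'hfpfy' < 'jqtw' since 'h' < 'j' at position 1
Chaining these comparisons gives the alphabetical order.
Final answer: ['awvbq', 'edq', 'ekflul', 'gwhgd', 'hfpfy', 'jqtw']


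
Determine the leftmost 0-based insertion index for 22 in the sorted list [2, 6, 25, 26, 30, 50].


List is sorted: [2, 6, 25, 26, 30, 50]
We need the leftmost position where 22 can be inserted, i.e. the first index whose element is >= 22 (or the end of the list if none is).
Binary search with low=0, high=6 (0-based indices):
  low=0, high=6, mid=3: a[3]=26 >= 22, so high = 3
  low=0, high=3, mid=1: a[1]=6 < 22, so low = 2
  low=2, high=3, mid=2: a[2]=25 >= 22, so high = 2
Now low = high = 2, so the insertion index is 2.
Final answer: 2


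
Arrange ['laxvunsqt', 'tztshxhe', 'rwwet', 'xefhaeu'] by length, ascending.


Compute lengths:
  'laxvunsqt' has length 9
  'tztshxhe' has length 8
  'rwwet' has length 5
  'xefhaeu' has length 7
Lengths in increasing order: 5 < 7 < 8 < 9
Listing the words in that order gives the answer.
Final answer: ['rwwet', 'xefhaeu', 'tztshxhe', 'laxvunsqt']


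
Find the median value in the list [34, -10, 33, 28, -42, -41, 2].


First, sort the list: [-42, -41, -10, 2, 28, 33, 34]
The list has 7 elements (odd count).
The middle index is 3 (0-based), and the element there is 2.
Final answer: 2


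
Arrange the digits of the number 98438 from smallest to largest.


The number 98438 has digits: 9, 8, 4, 3, 8
Sorted: 3, 4, 8, 8, 9
Joining the sorted digits gives the result.
Final answer: 34889


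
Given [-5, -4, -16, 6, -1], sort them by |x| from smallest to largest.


Compute absolute values:
  |-5| = 5
  |-4| = 4
  |-16| = 16
  |6| = 6
  |-1| = 1
Absolute values in increasing order: 1 < 4 < 5 < 6 < 16
Listing the original numbers in that order gives the answer.
Final answer: [-1, -4, -5, 6, -16]


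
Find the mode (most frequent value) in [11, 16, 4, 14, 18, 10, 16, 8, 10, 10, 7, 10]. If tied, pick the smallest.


Count the frequency of each value:
  4 appears 1 time(s)
  7 appears 1 time(s)
  8 appears 1 time(s)
  10 appears 4 time(s)
  11 appears 1 time(s)
  14 appears 1 time(s)
  16 appears 2 time(s)
  18 appears 1 time(s)
Maximum frequency is 4.
Only 10 reaches that frequency, so it is the mode.
Final answer: 10


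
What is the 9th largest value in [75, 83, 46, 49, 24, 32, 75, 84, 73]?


Sort descending: [84, 83, 75, 75, 73, 49, 46, 32, 24]
The 9th element (1-indexed) is at index 8.
Value = 24
Final answer: 24


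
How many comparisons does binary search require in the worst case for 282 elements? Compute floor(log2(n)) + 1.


Binary search halves the search space each step.
Maximum comparisons = floor(log2(282)) + 1
log2(282) = 8.1396
floor(log2(282)) = 8, so 8 + 1 = 9
Final answer: 9


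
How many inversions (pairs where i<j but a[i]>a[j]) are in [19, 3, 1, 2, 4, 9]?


For each element, count the later elements that are smaller than it:
  19 (index 0): smaller elements after it = [3, 1, 2, 4, 9] -> 5
  3 (index 1): smaller elements after it = [1, 2] -> 2
  1 (index 2): smaller elements after it = [] -> 0
  2 (index 3): smaller elements after it = [] -> 0
  4 (index 4): smaller elements after it = [] -> 0
Total inversions = 5 + 2 + 0 + 0 + 0 = 7
Final answer: 7


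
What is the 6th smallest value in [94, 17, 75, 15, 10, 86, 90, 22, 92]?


Sort ascending: [10, 15, 17, 22, 75, 86, 90, 92, 94]
The 6th element (1-indexed) is at index 5.
Value = 86
Final answer: 86


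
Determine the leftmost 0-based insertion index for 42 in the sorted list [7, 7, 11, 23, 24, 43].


List is sorted: [7, 7, 11, 23, 24, 43]
We need the leftmost position where 42 can be inserted, i.e. the first index whose element is >= 42 (or the end of the list if none is).
Binary search with low=0, high=6 (0-based indices):
  low=0, high=6, mid=3: a[3]=23 < 42, so low = 4
  low=4, high=6, mid=5: a[5]=43 >= 42, so high = 5
  low=4, high=5, mid=4: a[4]=24 < 42, so low = 5
Now low = high = 5, so the insertion index is 5.
Final answer: 5


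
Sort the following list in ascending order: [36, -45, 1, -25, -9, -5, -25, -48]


Original list: [36, -45, 1, -25, -9, -5, -25, -48]
Repeatedly take the smallest remaining element:
  Remaining [36, -45, 1, -25, -9, -5, -25, -48] -> smallest is -48
  Remaining [36, -45, 1, -25, -9, -5, -25] -> smallest is -45
  Remaining [36, 1, -25, -9, -5, -25] -> smallest is -25
  Remaining [36, 1, -9, -5, -25] -> smallest is -25
  Remaining [36, 1, -9, -5] -> smallest is -9
  Remaining [36, 1, -5] -> smallest is -5
  Remaining [36, 1] -> smallest is 1
  Remaining [36] -> smallest is 36
Collecting the picks in order gives the sorted list.
Final answer: [-48, -45, -25, -25, -9, -5, 1, 36]


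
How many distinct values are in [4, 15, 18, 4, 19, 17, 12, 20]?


List all unique values:
Distinct values: [4, 12, 15, 17, 18, 19, 20]
Count = 7
Final answer: 7


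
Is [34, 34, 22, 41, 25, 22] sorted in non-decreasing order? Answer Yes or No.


Check consecutive pairs:
  34 <= 34? True
  34 <= 22? False
  22 <= 41? True
  41 <= 25? False
  25 <= 22? False
3 consecutive pair(s) are out of order, so the list is not sorted.
Final answer: No


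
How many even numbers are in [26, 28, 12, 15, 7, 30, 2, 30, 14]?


Check each element:
  26 is even
  28 is even
  12 is even
  15 is odd
  7 is odd
  30 is even
  2 is even
  30 is even
  14 is even
Evens: [26, 28, 12, 30, 2, 30, 14]
Count of evens = 7
Final answer: 7


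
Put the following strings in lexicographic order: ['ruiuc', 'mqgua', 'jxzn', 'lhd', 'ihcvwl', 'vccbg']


Compare strings character by character (the first differing letter decides):
  'ihcvwl' < 'jxzn' since 'i' < 'j' at position 1
  'jxzn' < 'lhd' since 'j' < 'l' at position 1
  'lhd' < 'mqgua' since 'l' < 'm' at position 1
  'mqgua' < 'ruiuc' since 'm' < 'r' at position 1
  'ruiuc' < 'vccbg' since 'r' < 'v' at position 1
Chaining these comparisons gives the alphabetical order.
Final answer: ['ihcvwl', 'jxzn', 'lhd', 'mqgua', 'ruiuc', 'vccbg']


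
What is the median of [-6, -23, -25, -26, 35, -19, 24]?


First, sort the list: [-26, -25, -23, -19, -6, 24, 35]
The list has 7 elements (odd count).
The middle index is 3 (0-based), and the element there is -19.
Final answer: -19


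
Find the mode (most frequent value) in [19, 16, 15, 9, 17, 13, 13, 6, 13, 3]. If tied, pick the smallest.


Count the frequency of each value:
  3 appears 1 time(s)
  6 appears 1 time(s)
  9 appears 1 time(s)
  13 appears 3 time(s)
  15 appears 1 time(s)
  16 appears 1 time(s)
  17 appears 1 time(s)
  19 appears 1 time(s)
Maximum frequency is 3.
Only 13 reaches that frequency, so it is the mode.
Final answer: 13


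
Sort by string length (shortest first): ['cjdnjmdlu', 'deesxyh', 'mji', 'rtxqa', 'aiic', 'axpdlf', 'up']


Compute lengths:
  'cjdnjmdlu' has length 9
  'deesxyh' has length 7
  'mji' has length 3
  'rtxqa' has length 5
  'aiic' has length 4
  'axpdlf' has length 6
  'up' has length 2
Lengths in increasing order: 2 < 3 < 4 < 5 < 6 < 7 < 9
Listing the words in that order gives the answer.
Final answer: ['up', 'mji', 'aiic', 'rtxqa', 'axpdlf', 'deesxyh', 'cjdnjmdlu']


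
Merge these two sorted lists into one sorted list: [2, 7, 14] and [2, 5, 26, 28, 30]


List A: [2, 7, 14]
List B: [2, 5, 26, 28, 30]
Repeatedly compare the front elements and take the smaller:
  2 vs 2 -> take 2
  7 vs 2 -> take 2
  7 vs 5 -> take 5
  7 vs 26 -> take 7
  14 vs 26 -> take 14
  A is exhausted; append the rest of B: [26, 28, 30]
Final answer: [2, 2, 5, 7, 14, 26, 28, 30]


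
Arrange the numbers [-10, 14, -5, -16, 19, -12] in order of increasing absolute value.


Compute absolute values:
  |-10| = 10
  |14| = 14
  |-5| = 5
  |-16| = 16
  |19| = 19
  |-12| = 12
Absolute values in increasing order: 5 < 10 < 12 < 14 < 16 < 19
Listing the original numbers in that order gives the answer.
Final answer: [-5, -10, -12, 14, -16, 19]


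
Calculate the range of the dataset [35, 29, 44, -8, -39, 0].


Maximum value: 44
Minimum value: -39
Range = 44 - (-39) = 83
Final answer: 83


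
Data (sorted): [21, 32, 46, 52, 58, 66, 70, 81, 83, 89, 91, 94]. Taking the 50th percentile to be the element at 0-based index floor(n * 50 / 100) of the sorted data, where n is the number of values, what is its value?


The dataset has n = 12 elements.
Index = floor(12 * 50 / 100) = floor(600 / 100) = floor(6) = 6
Counting from index 0 in the sorted data, the element at index 6 is 70.
Final answer: 70


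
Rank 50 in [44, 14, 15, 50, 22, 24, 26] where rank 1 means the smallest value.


Sort ascending: [14, 15, 22, 24, 26, 44, 50]
Find 50 in the sorted list.
50 is at position 7 (1-indexed).
Final answer: 7


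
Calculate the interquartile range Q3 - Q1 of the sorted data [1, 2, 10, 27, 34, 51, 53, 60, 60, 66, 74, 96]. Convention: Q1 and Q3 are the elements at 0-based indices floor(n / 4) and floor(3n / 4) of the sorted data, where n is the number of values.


The data has n = 12 elements.
Q1 index = floor(12 / 4) = floor(3) = 3; Q3 index = floor(3 * 12 / 4) = floor(9) = 9
Q1 = element at index 3 = 27
Q3 = element at index 9 = 66
IQR = 66 - 27 = 39
Final answer: 39


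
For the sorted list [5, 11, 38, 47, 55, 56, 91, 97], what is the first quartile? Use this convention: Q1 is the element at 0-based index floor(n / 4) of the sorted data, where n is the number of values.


The list has n = 8 elements.
Q1 index = floor(8 / 4) = floor(2) = 2
Counting from index 0 in the sorted data, the element at index 2 is 38.
Final answer: 38


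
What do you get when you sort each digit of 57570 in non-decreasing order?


The number 57570 has digits: 5, 7, 5, 7, 0
Sorted: 0, 5, 5, 7, 7
Joining the sorted digits gives the result.
Final answer: 05577


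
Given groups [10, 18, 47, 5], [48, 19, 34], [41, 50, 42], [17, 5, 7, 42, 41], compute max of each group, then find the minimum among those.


Find max of each group:
  Group 1: [10, 18, 47, 5] -> max = 47
  Group 2: [48, 19, 34] -> max = 48
  Group 3: [41, 50, 42] -> max = 50
  Group 4: [17, 5, 7, 42, 41] -> max = 42
Maxes: [47, 48, 50, 42]
Minimum of maxes = 42
Final answer: 42


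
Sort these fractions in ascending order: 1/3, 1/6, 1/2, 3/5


Convert to decimal for comparison:
  1/3 = 0.3333
  1/6 = 0.1667
  1/2 = 0.5
  3/5 = 0.6
Decimals in increasing order: 0.1667 < 0.3333 < 0.5 < 0.6
Writing each back as its fraction gives the sorted order.
Final answer: 1/6, 1/3, 1/2, 3/5


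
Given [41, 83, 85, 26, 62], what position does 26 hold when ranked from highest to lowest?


Sort descending: [85, 83, 62, 41, 26]
Find 26 in the sorted list.
26 is at position 5.
Final answer: 5


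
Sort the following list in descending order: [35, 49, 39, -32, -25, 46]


Original list: [35, 49, 39, -32, -25, 46]
Repeatedly take the largest remaining element:
  Remaining [35, 49, 39, -32, -25, 46] -> largest is 49
  Remaining [35, 39, -32, -25, 46] -> largest is 46
  Remaining [35, 39, -32, -25] -> largest is 39
  Remaining [35, -32, -25] -> largest is 35
  Remaining [-32, -25] -> largest is -25
  Remaining [-32] -> largest is -32
Collecting the picks in order gives the descending list.
Final answer: [49, 46, 39, 35, -25, -32]


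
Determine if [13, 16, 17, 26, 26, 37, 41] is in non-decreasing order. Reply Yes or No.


Check consecutive pairs:
  13 <= 16? True
  16 <= 17? True
  17 <= 26? True
  26 <= 26? True
  26 <= 37? True
  37 <= 41? True
Every consecutive pair is in order, so the list is non-decreasing.
Final answer: Yes


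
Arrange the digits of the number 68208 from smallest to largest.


The number 68208 has digits: 6, 8, 2, 0, 8
Sorted: 0, 2, 6, 8, 8
Joining the sorted digits gives the result.
Final answer: 02688


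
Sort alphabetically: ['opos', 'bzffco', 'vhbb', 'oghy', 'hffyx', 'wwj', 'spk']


Compare strings character by character (the first differing letter decides):
  'bzffco' < 'hffyx' since 'b' < 'h' at position 1
  'hffyx' < 'oghy' since 'h' < 'o' at position 1
  'oghy' < 'opos' since 'g' < 'p' at position 2
  'opos' < 'spk' since 'o' < 's' at position 1
  'spk' < 'vhbb' since 's' < 'v' at position 1
  'vhbb' < 'wwj' since 'v' < 'w' at position 1
Chaining these comparisons gives the alphabetical order.
Final answer: ['bzffco', 'hffyx', 'oghy', 'opos', 'spk', 'vhbb', 'wwj']


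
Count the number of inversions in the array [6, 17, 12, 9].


For each element, count the later elements that are smaller than it:
  6 (index 0): smaller elements after it = [] -> 0
  17 (index 1): smaller elements after it = [12, 9] -> 2
  12 (index 2): smaller elements after it = [9] -> 1
Total inversions = 0 + 2 + 1 = 3
Final answer: 3


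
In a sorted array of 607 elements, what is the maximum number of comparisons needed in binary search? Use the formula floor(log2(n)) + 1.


Binary search halves the search space each step.
Maximum comparisons = floor(log2(607)) + 1
log2(607) = 9.2456
floor(log2(607)) = 9, so 9 + 1 = 10
Final answer: 10


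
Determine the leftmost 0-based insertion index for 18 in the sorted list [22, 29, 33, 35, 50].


List is sorted: [22, 29, 33, 35, 50]
We need the leftmost position where 18 can be inserted, i.e. the first index whose element is >= 18 (or the end of the list if none is).
Binary search with low=0, high=5 (0-based indices):
  low=0, high=5, mid=2: a[2]=33 >= 18, so high = 2
  low=0, high=2, mid=1: a[1]=29 >= 18, so high = 1
  low=0, high=1, mid=0: a[0]=22 >= 18, so high = 0
Now low = high = 0, so the insertion index is 0.
Final answer: 0


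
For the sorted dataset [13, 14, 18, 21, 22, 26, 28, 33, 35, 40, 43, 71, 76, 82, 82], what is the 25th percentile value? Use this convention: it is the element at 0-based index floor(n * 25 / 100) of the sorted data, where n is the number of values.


The dataset has n = 15 elements.
Index = floor(15 * 25 / 100) = floor(375 / 100) = floor(3.75) = 3
Counting from index 0 in the sorted data, the element at index 3 is 21.
Final answer: 21


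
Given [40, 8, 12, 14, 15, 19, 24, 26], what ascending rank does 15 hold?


Sort ascending: [8, 12, 14, 15, 19, 24, 26, 40]
Find 15 in the sorted list.
15 is at position 4 (1-indexed).
Final answer: 4


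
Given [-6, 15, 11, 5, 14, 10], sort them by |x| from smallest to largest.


Compute absolute values:
  |-6| = 6
  |15| = 15
  |11| = 11
  |5| = 5
  |14| = 14
  |10| = 10
Absolute values in increasing order: 5 < 6 < 10 < 11 < 14 < 15
Listing the original numbers in that order gives the answer.
Final answer: [5, -6, 10, 11, 14, 15]


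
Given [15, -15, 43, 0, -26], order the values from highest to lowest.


Original list: [15, -15, 43, 0, -26]
Repeatedly take the largest remaining element:
  Remaining [15, -15, 43, 0, -26] -> largest is 43
  Remaining [15, -15, 0, -26] -> largest is 15
  Remaining [-15, 0, -26] -> largest is 0
  Remaining [-15, -26] -> largest is -15
  Remaining [-26] -> largest is -26
Collecting the picks in order gives the descending list.
Final answer: [43, 15, 0, -15, -26]


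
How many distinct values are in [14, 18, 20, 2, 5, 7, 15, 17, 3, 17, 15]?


List all unique values:
Distinct values: [2, 3, 5, 7, 14, 15, 17, 18, 20]
Count = 9
Final answer: 9


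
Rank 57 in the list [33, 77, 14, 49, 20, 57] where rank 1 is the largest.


Sort descending: [77, 57, 49, 33, 20, 14]
Find 57 in the sorted list.
57 is at position 2.
Final answer: 2


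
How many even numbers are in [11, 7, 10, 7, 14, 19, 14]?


Check each element:
  11 is odd
  7 is odd
  10 is even
  7 is odd
  14 is even
  19 is odd
  14 is even
Evens: [10, 14, 14]
Count of evens = 3
Final answer: 3


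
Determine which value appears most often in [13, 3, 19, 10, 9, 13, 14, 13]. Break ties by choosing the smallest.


Count the frequency of each value:
  3 appears 1 time(s)
  9 appears 1 time(s)
  10 appears 1 time(s)
  13 appears 3 time(s)
  14 appears 1 time(s)
  19 appears 1 time(s)
Maximum frequency is 3.
Only 13 reaches that frequency, so it is the mode.
Final answer: 13


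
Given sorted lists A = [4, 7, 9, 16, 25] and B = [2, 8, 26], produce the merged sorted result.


List A: [4, 7, 9, 16, 25]
List B: [2, 8, 26]
Repeatedly compare the front elements and take the smaller:
  4 vs 2 -> take 2
  4 vs 8 -> take 4
  7 vs 8 -> take 7
  9 vs 8 -> take 8
  9 vs 26 -> take 9
  16 vs 26 -> take 16
  25 vs 26 -> take 25
  A is exhausted; append the rest of B: [26]
Final answer: [2, 4, 7, 8, 9, 16, 25, 26]


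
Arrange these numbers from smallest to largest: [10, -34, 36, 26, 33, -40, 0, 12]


Original list: [10, -34, 36, 26, 33, -40, 0, 12]
Repeatedly take the smallest remaining element:
  Remaining [10, -34, 36, 26, 33, -40, 0, 12] -> smallest is -40
  Remaining [10, -34, 36, 26, 33, 0, 12] -> smallest is -34
  Remaining [10, 36, 26, 33, 0, 12] -> smallest is 0
  Remaining [10, 36, 26, 33, 12] -> smallest is 10
  Remaining [36, 26, 33, 12] -> smallest is 12
  Remaining [36, 26, 33] -> smallest is 26
  Remaining [36, 33] -> smallest is 33
  Remaining [36] -> smallest is 36
Collecting the picks in order gives the sorted list.
Final answer: [-40, -34, 0, 10, 12, 26, 33, 36]


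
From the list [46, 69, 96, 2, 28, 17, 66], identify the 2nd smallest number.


Sort ascending: [2, 17, 28, 46, 66, 69, 96]
The 2nd element (1-indexed) is at index 1.
Value = 17
Final answer: 17


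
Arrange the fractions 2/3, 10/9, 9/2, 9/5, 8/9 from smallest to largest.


Convert to decimal for comparison:
  2/3 = 0.6667
  10/9 = 1.1111
  9/2 = 4.5
  9/5 = 1.8
  8/9 = 0.8889
Decimals in increasing order: 0.6667 < 0.8889 < 1.1111 < 1.8 < 4.5
Writing each back as its fraction gives the sorted order.
Final answer: 2/3, 8/9, 10/9, 9/5, 9/2


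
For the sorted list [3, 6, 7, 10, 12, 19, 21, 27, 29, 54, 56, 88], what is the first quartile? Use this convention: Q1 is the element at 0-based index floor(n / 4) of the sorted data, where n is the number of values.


The list has n = 12 elements.
Q1 index = floor(12 / 4) = floor(3) = 3
Counting from index 0 in the sorted data, the element at index 3 is 10.
Final answer: 10


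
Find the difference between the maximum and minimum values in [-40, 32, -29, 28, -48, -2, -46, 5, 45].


Maximum value: 45
Minimum value: -48
Range = 45 - (-48) = 93
Final answer: 93


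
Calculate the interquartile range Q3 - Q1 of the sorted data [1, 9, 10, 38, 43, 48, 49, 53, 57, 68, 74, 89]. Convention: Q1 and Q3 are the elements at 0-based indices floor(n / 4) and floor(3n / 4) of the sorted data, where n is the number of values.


The data has n = 12 elements.
Q1 index = floor(12 / 4) = floor(3) = 3; Q3 index = floor(3 * 12 / 4) = floor(9) = 9
Q1 = element at index 3 = 38
Q3 = element at index 9 = 68
IQR = 68 - 38 = 30
Final answer: 30


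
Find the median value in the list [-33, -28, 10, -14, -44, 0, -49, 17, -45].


First, sort the list: [-49, -45, -44, -33, -28, -14, 0, 10, 17]
The list has 9 elements (odd count).
The middle index is 4 (0-based), and the element there is -28.
Final answer: -28


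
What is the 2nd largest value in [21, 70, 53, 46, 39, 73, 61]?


Sort descending: [73, 70, 61, 53, 46, 39, 21]
The 2nd element (1-indexed) is at index 1.
Value = 70
Final answer: 70


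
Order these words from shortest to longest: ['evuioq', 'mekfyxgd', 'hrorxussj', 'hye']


Compute lengths:
  'evuioq' has length 6
  'mekfyxgd' has length 8
  'hrorxussj' has length 9
  'hye' has length 3
Lengths in increasing order: 3 < 6 < 8 < 9
Listing the words in that order gives the answer.
Final answer: ['hye', 'evuioq', 'mekfyxgd', 'hrorxussj']


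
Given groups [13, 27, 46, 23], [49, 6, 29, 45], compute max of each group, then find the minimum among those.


Find max of each group:
  Group 1: [13, 27, 46, 23] -> max = 46
  Group 2: [49, 6, 29, 45] -> max = 49
Maxes: [46, 49]
Minimum of maxes = 46
Final answer: 46


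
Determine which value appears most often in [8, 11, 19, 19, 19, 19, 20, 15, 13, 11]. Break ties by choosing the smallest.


Count the frequency of each value:
  8 appears 1 time(s)
  11 appears 2 time(s)
  13 appears 1 time(s)
  15 appears 1 time(s)
  19 appears 4 time(s)
  20 appears 1 time(s)
Maximum frequency is 4.
Only 19 reaches that frequency, so it is the mode.
Final answer: 19


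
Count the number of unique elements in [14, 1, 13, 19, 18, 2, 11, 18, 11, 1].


List all unique values:
Distinct values: [1, 2, 11, 13, 14, 18, 19]
Count = 7
Final answer: 7


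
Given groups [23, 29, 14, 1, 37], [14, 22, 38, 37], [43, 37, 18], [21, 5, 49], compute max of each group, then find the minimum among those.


Find max of each group:
  Group 1: [23, 29, 14, 1, 37] -> max = 37
  Group 2: [14, 22, 38, 37] -> max = 38
  Group 3: [43, 37, 18] -> max = 43
  Group 4: [21, 5, 49] -> max = 49
Maxes: [37, 38, 43, 49]
Minimum of maxes = 37
Final answer: 37


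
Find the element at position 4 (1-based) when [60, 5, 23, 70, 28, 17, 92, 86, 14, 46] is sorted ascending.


Sort ascending: [5, 14, 17, 23, 28, 46, 60, 70, 86, 92]
The 4th element (1-indexed) is at index 3.
Value = 23
Final answer: 23


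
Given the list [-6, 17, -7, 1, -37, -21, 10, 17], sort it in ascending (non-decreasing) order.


Original list: [-6, 17, -7, 1, -37, -21, 10, 17]
Repeatedly take the smallest remaining element:
  Remaining [-6, 17, -7, 1, -37, -21, 10, 17] -> smallest is -37
  Remaining [-6, 17, -7, 1, -21, 10, 17] -> smallest is -21
  Remaining [-6, 17, -7, 1, 10, 17] -> smallest is -7
  Remaining [-6, 17, 1, 10, 17] -> smallest is -6
  Remaining [17, 1, 10, 17] -> smallest is 1
  Remaining [17, 10, 17] -> smallest is 10
  Remaining [17, 17] -> smallest is 17
  Remaining [17] -> smallest is 17
Collecting the picks in order gives the sorted list.
Final answer: [-37, -21, -7, -6, 1, 10, 17, 17]


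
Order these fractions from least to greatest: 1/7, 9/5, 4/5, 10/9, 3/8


Convert to decimal for comparison:
  1/7 = 0.1429
  9/5 = 1.8
  4/5 = 0.8
  10/9 = 1.1111
  3/8 = 0.375
Decimals in increasing order: 0.1429 < 0.375 < 0.8 < 1.1111 < 1.8
Writing each back as its fraction gives the sorted order.
Final answer: 1/7, 3/8, 4/5, 10/9, 9/5


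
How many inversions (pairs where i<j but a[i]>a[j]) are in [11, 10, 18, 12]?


For each element, count the later elements that are smaller than it:
  11 (index 0): smaller elements after it = [10] -> 1
  10 (index 1): smaller elements after it = [] -> 0
  18 (index 2): smaller elements after it = [12] -> 1
Total inversions = 1 + 0 + 1 = 2
Final answer: 2


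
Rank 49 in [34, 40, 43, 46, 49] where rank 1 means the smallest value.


Sort ascending: [34, 40, 43, 46, 49]
Find 49 in the sorted list.
49 is at position 5 (1-indexed).
Final answer: 5


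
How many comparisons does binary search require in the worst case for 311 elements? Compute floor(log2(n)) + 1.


Binary search halves the search space each step.
Maximum comparisons = floor(log2(311)) + 1
log2(311) = 8.2808
floor(log2(311)) = 8, so 8 + 1 = 9
Final answer: 9


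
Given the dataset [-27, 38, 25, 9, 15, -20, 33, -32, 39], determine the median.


First, sort the list: [-32, -27, -20, 9, 15, 25, 33, 38, 39]
The list has 9 elements (odd count).
The middle index is 4 (0-based), and the element there is 15.
Final answer: 15


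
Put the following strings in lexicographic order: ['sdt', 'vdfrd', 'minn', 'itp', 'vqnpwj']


Compare strings character by character (the first differing letter decides):
  'itp' < 'minn' since 'i' < 'm' at position 1
  'minn' < 'sdt' since 'm' < 's' at position 1
  'sdt' < 'vdfrd' since 's' < 'v' at position 1
  'vdfrd' < 'vqnpwj' since 'd' < 'q' at position 2
Chaining these comparisons gives the alphabetical order.
Final answer: ['itp', 'minn', 'sdt', 'vdfrd', 'vqnpwj']


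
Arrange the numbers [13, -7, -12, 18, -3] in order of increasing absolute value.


Compute absolute values:
  |13| = 13
  |-7| = 7
  |-12| = 12
  |18| = 18
  |-3| = 3
Absolute values in increasing order: 3 < 7 < 12 < 13 < 18
Listing the original numbers in that order gives the answer.
Final answer: [-3, -7, -12, 13, 18]


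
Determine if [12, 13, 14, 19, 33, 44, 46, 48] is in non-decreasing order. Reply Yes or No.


Check consecutive pairs:
  12 <= 13? True
  13 <= 14? True
  14 <= 19? True
  19 <= 33? True
  33 <= 44? True
  44 <= 46? True
  46 <= 48? True
Every consecutive pair is in order, so the list is non-decreasing.
Final answer: Yes


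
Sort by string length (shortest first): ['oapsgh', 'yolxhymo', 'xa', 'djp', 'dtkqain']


Compute lengths:
  'oapsgh' has length 6
  'yolxhymo' has length 8
  'xa' has length 2
  'djp' has length 3
  'dtkqain' has length 7
Lengths in increasing order: 2 < 3 < 6 < 7 < 8
Listing the words in that order gives the answer.
Final answer: ['xa', 'djp', 'oapsgh', 'dtkqain', 'yolxhymo']


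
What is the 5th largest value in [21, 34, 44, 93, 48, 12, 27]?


Sort descending: [93, 48, 44, 34, 27, 21, 12]
The 5th element (1-indexed) is at index 4.
Value = 27
Final answer: 27


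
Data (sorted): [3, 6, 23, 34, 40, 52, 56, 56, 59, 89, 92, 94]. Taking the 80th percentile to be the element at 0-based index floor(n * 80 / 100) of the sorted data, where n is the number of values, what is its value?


The dataset has n = 12 elements.
Index = floor(12 * 80 / 100) = floor(960 / 100) = floor(9.6) = 9
Counting from index 0 in the sorted data, the element at index 9 is 89.
Final answer: 89


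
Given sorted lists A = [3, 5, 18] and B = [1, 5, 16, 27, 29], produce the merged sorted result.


List A: [3, 5, 18]
List B: [1, 5, 16, 27, 29]
Repeatedly compare the front elements and take the smaller:
  3 vs 1 -> take 1
  3 vs 5 -> take 3
  5 vs 5 -> take 5
  18 vs 5 -> take 5
  18 vs 16 -> take 16
  18 vs 27 -> take 18
  A is exhausted; append the rest of B: [27, 29]
Final answer: [1, 3, 5, 5, 16, 18, 27, 29]


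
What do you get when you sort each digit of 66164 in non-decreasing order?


The number 66164 has digits: 6, 6, 1, 6, 4
Sorted: 1, 4, 6, 6, 6
Joining the sorted digits gives the result.
Final answer: 14666


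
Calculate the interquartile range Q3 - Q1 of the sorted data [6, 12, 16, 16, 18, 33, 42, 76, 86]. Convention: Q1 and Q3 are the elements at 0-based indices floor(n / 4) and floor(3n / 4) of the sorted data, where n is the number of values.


The data has n = 9 elements.
Q1 index = floor(9 / 4) = floor(2.25) = 2; Q3 index = floor(3 * 9 / 4) = floor(6.75) = 6
Q1 = element at index 2 = 16
Q3 = element at index 6 = 42
IQR = 42 - 16 = 26
Final answer: 26


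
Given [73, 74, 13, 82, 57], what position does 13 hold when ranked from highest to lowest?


Sort descending: [82, 74, 73, 57, 13]
Find 13 in the sorted list.
13 is at position 5.
Final answer: 5


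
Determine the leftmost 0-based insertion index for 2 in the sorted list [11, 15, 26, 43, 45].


List is sorted: [11, 15, 26, 43, 45]
We need the leftmost position where 2 can be inserted, i.e. the first index whose element is >= 2 (or the end of the list if none is).
Binary search with low=0, high=5 (0-based indices):
  low=0, high=5, mid=2: a[2]=26 >= 2, so high = 2
  low=0, high=2, mid=1: a[1]=15 >= 2, so high = 1
  low=0, high=1, mid=0: a[0]=11 >= 2, so high = 0
Now low = high = 0, so the insertion index is 0.
Final answer: 0


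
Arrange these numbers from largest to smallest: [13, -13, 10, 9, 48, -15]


Original list: [13, -13, 10, 9, 48, -15]
Repeatedly take the largest remaining element:
  Remaining [13, -13, 10, 9, 48, -15] -> largest is 48
  Remaining [13, -13, 10, 9, -15] -> largest is 13
  Remaining [-13, 10, 9, -15] -> largest is 10
  Remaining [-13, 9, -15] -> largest is 9
  Remaining [-13, -15] -> largest is -13
  Remaining [-15] -> largest is -15
Collecting the picks in order gives the descending list.
Final answer: [48, 13, 10, 9, -13, -15]


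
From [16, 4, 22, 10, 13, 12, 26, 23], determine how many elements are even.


Check each element:
  16 is even
  4 is even
  22 is even
  10 is even
  13 is odd
  12 is even
  26 is even
  23 is odd
Evens: [16, 4, 22, 10, 12, 26]
Count of evens = 6
Final answer: 6


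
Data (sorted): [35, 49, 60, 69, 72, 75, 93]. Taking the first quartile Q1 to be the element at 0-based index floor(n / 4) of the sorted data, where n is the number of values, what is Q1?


The list has n = 7 elements.
Q1 index = floor(7 / 4) = floor(1.75) = 1
Counting from index 0 in the sorted data, the element at index 1 is 49.
Final answer: 49


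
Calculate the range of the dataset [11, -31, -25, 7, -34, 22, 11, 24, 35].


Maximum value: 35
Minimum value: -34
Range = 35 - (-34) = 69
Final answer: 69


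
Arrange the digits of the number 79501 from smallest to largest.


The number 79501 has digits: 7, 9, 5, 0, 1
Sorted: 0, 1, 5, 7, 9
Joining the sorted digits gives the result.
Final answer: 01579


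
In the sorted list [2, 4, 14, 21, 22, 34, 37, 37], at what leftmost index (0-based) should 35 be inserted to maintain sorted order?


List is sorted: [2, 4, 14, 21, 22, 34, 37, 37]
We need the leftmost position where 35 can be inserted, i.e. the first index whose element is >= 35 (or the end of the list if none is).
Binary search with low=0, high=8 (0-based indices):
  low=0, high=8, mid=4: a[4]=22 < 35, so low = 5
  low=5, high=8, mid=6: a[6]=37 >= 35, so high = 6
  low=5, high=6, mid=5: a[5]=34 < 35, so low = 6
Now low = high = 6, so the insertion index is 6.
Final answer: 6


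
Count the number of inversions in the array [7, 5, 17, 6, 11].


For each element, count the later elements that are smaller than it:
  7 (index 0): smaller elements after it = [5, 6] -> 2
  5 (index 1): smaller elements after it = [] -> 0
  17 (index 2): smaller elements after it = [6, 11] -> 2
  6 (index 3): smaller elements after it = [] -> 0
Total inversions = 2 + 0 + 2 + 0 = 4
Final answer: 4


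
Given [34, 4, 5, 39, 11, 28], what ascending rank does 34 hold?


Sort ascending: [4, 5, 11, 28, 34, 39]
Find 34 in the sorted list.
34 is at position 5 (1-indexed).
Final answer: 5


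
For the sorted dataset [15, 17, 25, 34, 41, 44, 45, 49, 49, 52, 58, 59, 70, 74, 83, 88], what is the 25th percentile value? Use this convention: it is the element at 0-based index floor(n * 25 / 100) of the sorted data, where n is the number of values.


The dataset has n = 16 elements.
Index = floor(16 * 25 / 100) = floor(400 / 100) = floor(4) = 4
Counting from index 0 in the sorted data, the element at index 4 is 41.
Final answer: 41


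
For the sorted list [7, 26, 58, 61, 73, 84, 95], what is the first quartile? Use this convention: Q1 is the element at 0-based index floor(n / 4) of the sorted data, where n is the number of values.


The list has n = 7 elements.
Q1 index = floor(7 / 4) = floor(1.75) = 1
Counting from index 0 in the sorted data, the element at index 1 is 26.
Final answer: 26


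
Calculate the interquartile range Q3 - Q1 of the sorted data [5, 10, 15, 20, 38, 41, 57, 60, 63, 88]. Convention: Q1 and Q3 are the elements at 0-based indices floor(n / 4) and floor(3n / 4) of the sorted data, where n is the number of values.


The data has n = 10 elements.
Q1 index = floor(10 / 4) = floor(2.5) = 2; Q3 index = floor(3 * 10 / 4) = floor(7.5) = 7
Q1 = element at index 2 = 15
Q3 = element at index 7 = 60
IQR = 60 - 15 = 45
Final answer: 45


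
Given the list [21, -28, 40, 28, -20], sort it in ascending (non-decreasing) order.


Original list: [21, -28, 40, 28, -20]
Repeatedly take the smallest remaining element:
  Remaining [21, -28, 40, 28, -20] -> smallest is -28
  Remaining [21, 40, 28, -20] -> smallest is -20
  Remaining [21, 40, 28] -> smallest is 21
  Remaining [40, 28] -> smallest is 28
  Remaining [40] -> smallest is 40
Collecting the picks in order gives the sorted list.
Final answer: [-28, -20, 21, 28, 40]


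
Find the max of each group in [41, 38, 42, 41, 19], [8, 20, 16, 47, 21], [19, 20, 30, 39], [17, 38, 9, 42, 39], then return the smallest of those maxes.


Find max of each group:
  Group 1: [41, 38, 42, 41, 19] -> max = 42
  Group 2: [8, 20, 16, 47, 21] -> max = 47
  Group 3: [19, 20, 30, 39] -> max = 39
  Group 4: [17, 38, 9, 42, 39] -> max = 42
Maxes: [42, 47, 39, 42]
Minimum of maxes = 39
Final answer: 39


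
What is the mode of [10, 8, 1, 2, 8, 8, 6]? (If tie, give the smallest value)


Count the frequency of each value:
  1 appears 1 time(s)
  2 appears 1 time(s)
  6 appears 1 time(s)
  8 appears 3 time(s)
  10 appears 1 time(s)
Maximum frequency is 3.
Only 8 reaches that frequency, so it is the mode.
Final answer: 8


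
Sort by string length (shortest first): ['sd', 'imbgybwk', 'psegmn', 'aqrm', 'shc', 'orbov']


Compute lengths:
  'sd' has length 2
  'imbgybwk' has length 8
  'psegmn' has length 6
  'aqrm' has length 4
  'shc' has length 3
  'orbov' has length 5
Lengths in increasing order: 2 < 3 < 4 < 5 < 6 < 8
Listing the words in that order gives the answer.
Final answer: ['sd', 'shc', 'aqrm', 'orbov', 'psegmn', 'imbgybwk']


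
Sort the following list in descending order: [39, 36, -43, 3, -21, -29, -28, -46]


Original list: [39, 36, -43, 3, -21, -29, -28, -46]
Repeatedly take the largest remaining element:
  Remaining [39, 36, -43, 3, -21, -29, -28, -46] -> largest is 39
  Remaining [36, -43, 3, -21, -29, -28, -46] -> largest is 36
  Remaining [-43, 3, -21, -29, -28, -46] -> largest is 3
  Remaining [-43, -21, -29, -28, -46] -> largest is -21
  Remaining [-43, -29, -28, -46] -> largest is -28
  Remaining [-43, -29, -46] -> largest is -29
  Remaining [-43, -46] -> largest is -43
  Remaining [-46] -> largest is -46
Collecting the picks in order gives the descending list.
Final answer: [39, 36, 3, -21, -28, -29, -43, -46]


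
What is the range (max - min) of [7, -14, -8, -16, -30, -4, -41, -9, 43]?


Maximum value: 43
Minimum value: -41
Range = 43 - (-41) = 84
Final answer: 84


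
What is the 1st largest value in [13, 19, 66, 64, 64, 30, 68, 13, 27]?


Sort descending: [68, 66, 64, 64, 30, 27, 19, 13, 13]
The 1st element (1-indexed) is at index 0.
Value = 68
Final answer: 68


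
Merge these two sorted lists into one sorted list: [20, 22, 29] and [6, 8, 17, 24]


List A: [20, 22, 29]
List B: [6, 8, 17, 24]
Repeatedly compare the front elements and take the smaller:
  20 vs 6 -> take 6
  20 vs 8 -> take 8
  20 vs 17 -> take 17
  20 vs 24 -> take 20
  22 vs 24 -> take 22
  29 vs 24 -> take 24
  B is exhausted; append the rest of A: [29]
Final answer: [6, 8, 17, 20, 22, 24, 29]


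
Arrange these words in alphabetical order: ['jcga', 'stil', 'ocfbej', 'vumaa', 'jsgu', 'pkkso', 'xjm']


Compare strings character by character (the first differing letter decides):
  'jcga' < 'jsgu' since 'c' < 's' at position 2
  'jsgu' < 'ocfbej' since 'j' < 'o' at position 1
  'ocfbej' < 'pkkso' since 'o' < 'p' at position 1
  'pkkso' < 'stil' since 'p' < 's' at position 1
  'stil' < 'vumaa' since 's' < 'v' at position 1
  'vumaa' < 'xjm' since 'v' < 'x' at position 1
Chaining these comparisons gives the alphabetical order.
Final answer: ['jcga', 'jsgu', 'ocfbej', 'pkkso', 'stil', 'vumaa', 'xjm']


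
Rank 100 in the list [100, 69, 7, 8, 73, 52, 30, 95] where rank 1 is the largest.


Sort descending: [100, 95, 73, 69, 52, 30, 8, 7]
Find 100 in the sorted list.
100 is at position 1.
Final answer: 1


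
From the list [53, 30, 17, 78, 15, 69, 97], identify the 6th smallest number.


Sort ascending: [15, 17, 30, 53, 69, 78, 97]
The 6th element (1-indexed) is at index 5.
Value = 78
Final answer: 78


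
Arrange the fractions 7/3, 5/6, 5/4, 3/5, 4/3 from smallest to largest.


Convert to decimal for comparison:
  7/3 = 2.3333
  5/6 = 0.8333
  5/4 = 1.25
  3/5 = 0.6
  4/3 = 1.3333
Decimals in increasing order: 0.6 < 0.8333 < 1.25 < 1.3333 < 2.3333
Writing each back as its fraction gives the sorted order.
Final answer: 3/5, 5/6, 5/4, 4/3, 7/3


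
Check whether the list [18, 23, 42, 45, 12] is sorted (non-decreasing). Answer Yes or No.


Check consecutive pairs:
  18 <= 23? True
  23 <= 42? True
  42 <= 45? True
  45 <= 12? False
1 consecutive pair(s) are out of order, so the list is not sorted.
Final answer: No


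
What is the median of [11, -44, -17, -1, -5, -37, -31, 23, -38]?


First, sort the list: [-44, -38, -37, -31, -17, -5, -1, 11, 23]
The list has 9 elements (odd count).
The middle index is 4 (0-based), and the element there is -17.
Final answer: -17


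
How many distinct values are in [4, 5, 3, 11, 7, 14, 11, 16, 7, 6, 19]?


List all unique values:
Distinct values: [3, 4, 5, 6, 7, 11, 14, 16, 19]
Count = 9
Final answer: 9
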